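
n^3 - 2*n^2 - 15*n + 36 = (n - 3)^2*(n + 4)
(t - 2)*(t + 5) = t^2 + 3*t - 10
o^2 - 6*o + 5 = (o - 5)*(o - 1)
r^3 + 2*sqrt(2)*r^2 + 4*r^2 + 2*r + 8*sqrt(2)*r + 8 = (r + 4)*(r + sqrt(2))^2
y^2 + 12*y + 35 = (y + 5)*(y + 7)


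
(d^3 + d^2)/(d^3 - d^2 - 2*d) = d/(d - 2)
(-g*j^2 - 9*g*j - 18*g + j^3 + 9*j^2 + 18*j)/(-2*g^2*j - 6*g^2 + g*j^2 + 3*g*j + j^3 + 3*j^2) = (j + 6)/(2*g + j)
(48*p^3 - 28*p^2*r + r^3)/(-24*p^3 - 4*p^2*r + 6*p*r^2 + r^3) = (-4*p + r)/(2*p + r)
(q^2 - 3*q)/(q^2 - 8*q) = (q - 3)/(q - 8)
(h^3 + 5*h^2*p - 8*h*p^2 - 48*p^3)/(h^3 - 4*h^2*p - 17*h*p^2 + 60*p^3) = (-h - 4*p)/(-h + 5*p)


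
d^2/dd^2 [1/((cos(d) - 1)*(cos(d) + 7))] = (-4*sin(d)^4 + 66*sin(d)^2 - 39*cos(d)/2 - 9*cos(3*d)/2 + 24)/((cos(d) - 1)^3*(cos(d) + 7)^3)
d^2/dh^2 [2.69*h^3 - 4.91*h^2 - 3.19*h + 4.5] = 16.14*h - 9.82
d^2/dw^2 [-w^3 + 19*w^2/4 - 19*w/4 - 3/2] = 19/2 - 6*w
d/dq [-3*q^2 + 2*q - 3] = 2 - 6*q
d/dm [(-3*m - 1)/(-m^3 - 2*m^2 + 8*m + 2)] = (-6*m^3 - 9*m^2 - 4*m + 2)/(m^6 + 4*m^5 - 12*m^4 - 36*m^3 + 56*m^2 + 32*m + 4)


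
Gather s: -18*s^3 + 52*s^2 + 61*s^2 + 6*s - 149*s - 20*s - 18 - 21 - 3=-18*s^3 + 113*s^2 - 163*s - 42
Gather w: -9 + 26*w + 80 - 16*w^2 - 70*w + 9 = -16*w^2 - 44*w + 80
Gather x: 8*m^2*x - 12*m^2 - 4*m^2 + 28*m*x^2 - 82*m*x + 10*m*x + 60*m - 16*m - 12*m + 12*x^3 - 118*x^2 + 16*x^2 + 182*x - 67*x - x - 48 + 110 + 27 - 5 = -16*m^2 + 32*m + 12*x^3 + x^2*(28*m - 102) + x*(8*m^2 - 72*m + 114) + 84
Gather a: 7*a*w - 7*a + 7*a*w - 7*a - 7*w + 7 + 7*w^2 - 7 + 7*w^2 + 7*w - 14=a*(14*w - 14) + 14*w^2 - 14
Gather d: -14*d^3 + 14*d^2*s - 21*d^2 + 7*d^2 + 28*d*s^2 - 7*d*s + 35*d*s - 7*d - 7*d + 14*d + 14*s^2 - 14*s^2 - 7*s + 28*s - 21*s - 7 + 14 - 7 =-14*d^3 + d^2*(14*s - 14) + d*(28*s^2 + 28*s)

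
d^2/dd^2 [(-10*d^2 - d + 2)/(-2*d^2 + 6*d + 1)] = 4*(62*d^3 + 18*d^2 + 39*d - 36)/(8*d^6 - 72*d^5 + 204*d^4 - 144*d^3 - 102*d^2 - 18*d - 1)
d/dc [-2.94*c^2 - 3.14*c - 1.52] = -5.88*c - 3.14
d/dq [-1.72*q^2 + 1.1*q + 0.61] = 1.1 - 3.44*q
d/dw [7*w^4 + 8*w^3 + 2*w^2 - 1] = 4*w*(7*w^2 + 6*w + 1)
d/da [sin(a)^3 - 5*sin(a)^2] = (3*sin(a) - 10)*sin(a)*cos(a)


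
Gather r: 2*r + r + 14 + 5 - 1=3*r + 18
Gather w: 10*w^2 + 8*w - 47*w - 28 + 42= 10*w^2 - 39*w + 14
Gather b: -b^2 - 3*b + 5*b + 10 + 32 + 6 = -b^2 + 2*b + 48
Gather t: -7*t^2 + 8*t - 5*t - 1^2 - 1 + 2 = -7*t^2 + 3*t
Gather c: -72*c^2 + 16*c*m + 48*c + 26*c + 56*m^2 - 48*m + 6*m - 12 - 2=-72*c^2 + c*(16*m + 74) + 56*m^2 - 42*m - 14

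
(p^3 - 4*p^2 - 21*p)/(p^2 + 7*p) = (p^2 - 4*p - 21)/(p + 7)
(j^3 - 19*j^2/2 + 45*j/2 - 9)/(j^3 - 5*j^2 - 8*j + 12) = (j^2 - 7*j/2 + 3/2)/(j^2 + j - 2)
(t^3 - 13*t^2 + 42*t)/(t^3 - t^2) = (t^2 - 13*t + 42)/(t*(t - 1))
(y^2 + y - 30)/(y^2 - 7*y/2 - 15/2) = 2*(y + 6)/(2*y + 3)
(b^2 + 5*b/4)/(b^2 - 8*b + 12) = b*(4*b + 5)/(4*(b^2 - 8*b + 12))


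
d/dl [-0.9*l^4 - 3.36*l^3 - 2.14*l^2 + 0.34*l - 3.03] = -3.6*l^3 - 10.08*l^2 - 4.28*l + 0.34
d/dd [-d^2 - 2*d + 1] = -2*d - 2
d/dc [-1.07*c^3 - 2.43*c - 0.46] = -3.21*c^2 - 2.43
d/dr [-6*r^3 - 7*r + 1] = -18*r^2 - 7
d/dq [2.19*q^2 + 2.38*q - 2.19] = 4.38*q + 2.38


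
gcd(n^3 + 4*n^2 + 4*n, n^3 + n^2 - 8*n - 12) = n^2 + 4*n + 4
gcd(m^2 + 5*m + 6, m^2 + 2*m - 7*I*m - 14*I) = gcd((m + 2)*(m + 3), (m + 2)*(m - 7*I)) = m + 2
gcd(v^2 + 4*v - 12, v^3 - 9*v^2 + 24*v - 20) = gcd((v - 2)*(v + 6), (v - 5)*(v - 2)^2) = v - 2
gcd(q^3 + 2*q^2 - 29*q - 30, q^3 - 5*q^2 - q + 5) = q^2 - 4*q - 5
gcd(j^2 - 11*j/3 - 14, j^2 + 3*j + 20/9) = 1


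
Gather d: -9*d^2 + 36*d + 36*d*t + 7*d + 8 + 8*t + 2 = -9*d^2 + d*(36*t + 43) + 8*t + 10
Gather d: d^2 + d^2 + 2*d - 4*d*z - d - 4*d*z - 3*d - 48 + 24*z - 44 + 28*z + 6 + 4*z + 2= 2*d^2 + d*(-8*z - 2) + 56*z - 84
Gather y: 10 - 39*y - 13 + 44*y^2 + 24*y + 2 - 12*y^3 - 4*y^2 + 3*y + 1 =-12*y^3 + 40*y^2 - 12*y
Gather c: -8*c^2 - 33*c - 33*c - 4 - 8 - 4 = -8*c^2 - 66*c - 16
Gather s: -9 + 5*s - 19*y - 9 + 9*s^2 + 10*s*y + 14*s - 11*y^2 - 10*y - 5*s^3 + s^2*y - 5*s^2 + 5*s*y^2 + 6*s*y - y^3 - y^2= -5*s^3 + s^2*(y + 4) + s*(5*y^2 + 16*y + 19) - y^3 - 12*y^2 - 29*y - 18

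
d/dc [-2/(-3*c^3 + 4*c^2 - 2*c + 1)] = 2*(-9*c^2 + 8*c - 2)/(3*c^3 - 4*c^2 + 2*c - 1)^2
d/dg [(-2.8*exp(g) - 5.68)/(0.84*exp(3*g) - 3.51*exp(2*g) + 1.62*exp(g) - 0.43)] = (4.704*exp(3*g) + 4.4856*exp(2*g) - 39.8736*exp(g) + 10.4056)*exp(g)/(0.7056*exp(6*g) - 5.8968*exp(5*g) + 15.0417*exp(4*g) - 12.0948*exp(3*g) + 5.643*exp(2*g) - 1.3932*exp(g) + 0.1849)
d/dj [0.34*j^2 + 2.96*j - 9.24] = 0.68*j + 2.96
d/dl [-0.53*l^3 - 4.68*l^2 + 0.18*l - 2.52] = -1.59*l^2 - 9.36*l + 0.18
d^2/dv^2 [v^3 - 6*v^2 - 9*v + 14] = 6*v - 12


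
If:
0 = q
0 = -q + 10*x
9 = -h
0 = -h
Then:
No Solution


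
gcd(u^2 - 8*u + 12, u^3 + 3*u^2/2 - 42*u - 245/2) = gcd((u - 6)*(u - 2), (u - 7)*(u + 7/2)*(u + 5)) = 1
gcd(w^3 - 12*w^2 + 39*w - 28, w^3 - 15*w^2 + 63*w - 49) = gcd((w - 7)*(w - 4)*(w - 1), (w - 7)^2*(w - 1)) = w^2 - 8*w + 7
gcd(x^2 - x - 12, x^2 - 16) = x - 4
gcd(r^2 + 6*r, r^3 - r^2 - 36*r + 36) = r + 6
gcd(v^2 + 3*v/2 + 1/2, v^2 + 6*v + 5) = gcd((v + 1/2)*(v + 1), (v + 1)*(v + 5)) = v + 1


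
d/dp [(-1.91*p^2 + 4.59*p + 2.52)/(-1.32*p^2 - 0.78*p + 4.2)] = (7.5486*p^2 - 9.3912*p + 21.2436)/(1.7424*p^4 + 2.0592*p^3 - 10.4796*p^2 - 6.552*p + 17.64)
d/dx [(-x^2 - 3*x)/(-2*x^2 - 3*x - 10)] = (-3*x^2 + 20*x + 30)/(4*x^4 + 12*x^3 + 49*x^2 + 60*x + 100)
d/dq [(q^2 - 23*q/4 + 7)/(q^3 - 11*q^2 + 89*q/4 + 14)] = 4*(-4*q^4 + 46*q^3 - 248*q^2 + 728*q - 945)/(16*q^6 - 352*q^5 + 2648*q^4 - 7384*q^3 + 2993*q^2 + 9968*q + 3136)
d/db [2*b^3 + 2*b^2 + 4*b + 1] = 6*b^2 + 4*b + 4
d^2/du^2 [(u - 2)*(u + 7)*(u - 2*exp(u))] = -2*u^2*exp(u) - 18*u*exp(u) + 6*u + 4*exp(u) + 10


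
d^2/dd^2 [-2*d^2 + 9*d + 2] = -4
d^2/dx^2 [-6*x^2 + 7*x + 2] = -12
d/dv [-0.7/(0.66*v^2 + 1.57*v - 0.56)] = (0.924*v + 1.099)/(0.66*v^2 + 1.57*v - 0.56)^2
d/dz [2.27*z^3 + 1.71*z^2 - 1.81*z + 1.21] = 6.81*z^2 + 3.42*z - 1.81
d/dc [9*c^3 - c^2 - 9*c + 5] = 27*c^2 - 2*c - 9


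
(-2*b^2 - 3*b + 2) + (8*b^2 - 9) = 6*b^2 - 3*b - 7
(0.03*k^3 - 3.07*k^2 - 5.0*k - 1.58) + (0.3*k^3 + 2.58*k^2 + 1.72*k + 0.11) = 0.33*k^3 - 0.49*k^2 - 3.28*k - 1.47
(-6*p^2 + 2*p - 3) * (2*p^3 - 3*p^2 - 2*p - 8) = -12*p^5 + 22*p^4 + 53*p^2 - 10*p + 24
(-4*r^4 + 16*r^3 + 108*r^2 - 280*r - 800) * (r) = -4*r^5 + 16*r^4 + 108*r^3 - 280*r^2 - 800*r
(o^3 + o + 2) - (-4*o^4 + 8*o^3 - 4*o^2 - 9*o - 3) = 4*o^4 - 7*o^3 + 4*o^2 + 10*o + 5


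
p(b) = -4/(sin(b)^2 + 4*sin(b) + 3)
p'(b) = -4*(-2*sin(b)*cos(b) - 4*cos(b))/(sin(b)^2 + 4*sin(b) + 3)^2 = 8*(sin(b) + 2)*cos(b)/(sin(b)^2 + 4*sin(b) + 3)^2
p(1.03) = -0.56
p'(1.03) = 0.23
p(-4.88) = -0.51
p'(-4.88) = 0.06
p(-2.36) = -5.89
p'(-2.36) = -15.98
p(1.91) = -0.52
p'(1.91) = -0.13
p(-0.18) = -1.73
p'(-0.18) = 2.67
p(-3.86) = -0.66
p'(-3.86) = -0.44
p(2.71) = -0.83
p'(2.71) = -0.75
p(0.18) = -1.07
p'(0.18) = 1.22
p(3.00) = -1.12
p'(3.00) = -1.32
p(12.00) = -3.50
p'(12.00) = 7.58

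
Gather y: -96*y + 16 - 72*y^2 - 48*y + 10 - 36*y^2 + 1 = -108*y^2 - 144*y + 27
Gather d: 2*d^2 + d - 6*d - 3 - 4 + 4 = 2*d^2 - 5*d - 3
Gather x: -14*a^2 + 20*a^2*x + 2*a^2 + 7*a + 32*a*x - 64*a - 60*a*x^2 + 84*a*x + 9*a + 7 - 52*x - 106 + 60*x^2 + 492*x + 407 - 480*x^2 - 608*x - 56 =-12*a^2 - 48*a + x^2*(-60*a - 420) + x*(20*a^2 + 116*a - 168) + 252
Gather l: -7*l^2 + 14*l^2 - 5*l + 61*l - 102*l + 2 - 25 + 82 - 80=7*l^2 - 46*l - 21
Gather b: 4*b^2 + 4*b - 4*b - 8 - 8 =4*b^2 - 16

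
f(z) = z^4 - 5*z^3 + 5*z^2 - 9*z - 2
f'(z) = 4*z^3 - 15*z^2 + 10*z - 9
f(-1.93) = 83.81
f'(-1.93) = -112.93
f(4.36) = 0.76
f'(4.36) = 80.98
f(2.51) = -32.46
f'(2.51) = -15.15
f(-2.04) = 96.94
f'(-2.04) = -125.78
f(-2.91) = 261.45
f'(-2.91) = -263.69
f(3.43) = -37.40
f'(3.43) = 10.24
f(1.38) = -14.41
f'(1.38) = -13.25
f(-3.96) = 668.46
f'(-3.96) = -532.22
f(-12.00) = 30202.00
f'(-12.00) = -9201.00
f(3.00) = -38.00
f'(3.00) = -6.00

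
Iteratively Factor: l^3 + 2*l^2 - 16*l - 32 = (l - 4)*(l^2 + 6*l + 8) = (l - 4)*(l + 4)*(l + 2)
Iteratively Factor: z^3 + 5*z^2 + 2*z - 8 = (z - 1)*(z^2 + 6*z + 8) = (z - 1)*(z + 4)*(z + 2)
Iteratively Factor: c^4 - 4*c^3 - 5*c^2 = (c - 5)*(c^3 + c^2) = (c - 5)*(c + 1)*(c^2) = c*(c - 5)*(c + 1)*(c)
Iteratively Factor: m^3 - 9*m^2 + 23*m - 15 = (m - 3)*(m^2 - 6*m + 5) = (m - 5)*(m - 3)*(m - 1)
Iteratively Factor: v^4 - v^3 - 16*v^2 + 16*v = (v + 4)*(v^3 - 5*v^2 + 4*v) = (v - 4)*(v + 4)*(v^2 - v) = v*(v - 4)*(v + 4)*(v - 1)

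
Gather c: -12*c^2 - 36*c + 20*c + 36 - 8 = -12*c^2 - 16*c + 28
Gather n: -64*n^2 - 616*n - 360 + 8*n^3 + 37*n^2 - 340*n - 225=8*n^3 - 27*n^2 - 956*n - 585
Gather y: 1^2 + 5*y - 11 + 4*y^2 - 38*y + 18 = 4*y^2 - 33*y + 8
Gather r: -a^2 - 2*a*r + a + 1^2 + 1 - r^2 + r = -a^2 + a - r^2 + r*(1 - 2*a) + 2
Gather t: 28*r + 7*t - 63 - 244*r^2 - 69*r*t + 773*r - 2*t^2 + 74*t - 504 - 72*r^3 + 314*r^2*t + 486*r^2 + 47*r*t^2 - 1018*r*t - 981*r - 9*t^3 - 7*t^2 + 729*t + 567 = -72*r^3 + 242*r^2 - 180*r - 9*t^3 + t^2*(47*r - 9) + t*(314*r^2 - 1087*r + 810)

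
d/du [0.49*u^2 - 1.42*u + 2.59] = 0.98*u - 1.42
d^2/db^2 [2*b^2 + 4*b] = 4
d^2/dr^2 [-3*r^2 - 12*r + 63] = -6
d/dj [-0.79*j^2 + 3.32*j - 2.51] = 3.32 - 1.58*j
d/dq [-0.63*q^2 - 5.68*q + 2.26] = -1.26*q - 5.68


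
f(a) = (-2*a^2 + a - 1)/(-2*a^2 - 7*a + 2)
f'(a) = (1 - 4*a)/(-2*a^2 - 7*a + 2) + (4*a + 7)*(-2*a^2 + a - 1)/(-2*a^2 - 7*a + 2)^2 = (16*a^2 - 12*a - 5)/(4*a^4 + 28*a^3 + 41*a^2 - 28*a + 4)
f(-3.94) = 24.53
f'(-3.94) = 135.02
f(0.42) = 0.72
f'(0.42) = -4.32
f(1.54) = 0.31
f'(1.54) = 0.08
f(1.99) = 0.35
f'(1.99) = 0.09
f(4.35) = 0.52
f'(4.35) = 0.06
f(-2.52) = -2.34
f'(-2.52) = 2.63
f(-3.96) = 22.11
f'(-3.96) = 108.67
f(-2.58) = -2.50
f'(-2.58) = 2.91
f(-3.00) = -4.40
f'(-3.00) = 7.00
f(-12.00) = 1.49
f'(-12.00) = 0.06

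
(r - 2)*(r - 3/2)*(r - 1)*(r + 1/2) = r^4 - 4*r^3 + 17*r^2/4 + r/4 - 3/2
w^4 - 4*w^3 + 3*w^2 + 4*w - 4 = (w - 2)^2*(w - 1)*(w + 1)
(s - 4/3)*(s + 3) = s^2 + 5*s/3 - 4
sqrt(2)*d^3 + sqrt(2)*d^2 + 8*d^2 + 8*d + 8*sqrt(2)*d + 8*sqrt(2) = (d + 2*sqrt(2))^2*(sqrt(2)*d + sqrt(2))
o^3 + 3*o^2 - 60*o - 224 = (o - 8)*(o + 4)*(o + 7)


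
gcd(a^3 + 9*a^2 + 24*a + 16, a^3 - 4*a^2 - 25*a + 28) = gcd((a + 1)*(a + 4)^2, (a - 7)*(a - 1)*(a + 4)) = a + 4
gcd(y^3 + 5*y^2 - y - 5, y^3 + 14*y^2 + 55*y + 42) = y + 1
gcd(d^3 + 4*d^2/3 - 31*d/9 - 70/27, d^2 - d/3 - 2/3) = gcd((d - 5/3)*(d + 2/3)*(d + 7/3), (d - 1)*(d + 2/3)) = d + 2/3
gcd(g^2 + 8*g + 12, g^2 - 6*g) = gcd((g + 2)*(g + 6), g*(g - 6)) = 1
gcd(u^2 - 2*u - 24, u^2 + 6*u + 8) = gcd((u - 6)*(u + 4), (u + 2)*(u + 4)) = u + 4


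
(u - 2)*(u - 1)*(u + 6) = u^3 + 3*u^2 - 16*u + 12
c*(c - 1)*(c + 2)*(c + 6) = c^4 + 7*c^3 + 4*c^2 - 12*c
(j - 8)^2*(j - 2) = j^3 - 18*j^2 + 96*j - 128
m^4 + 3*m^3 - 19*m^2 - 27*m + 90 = (m - 3)*(m - 2)*(m + 3)*(m + 5)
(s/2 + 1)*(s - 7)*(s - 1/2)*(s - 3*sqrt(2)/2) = s^4/2 - 11*s^3/4 - 3*sqrt(2)*s^3/4 - 23*s^2/4 + 33*sqrt(2)*s^2/8 + 7*s/2 + 69*sqrt(2)*s/8 - 21*sqrt(2)/4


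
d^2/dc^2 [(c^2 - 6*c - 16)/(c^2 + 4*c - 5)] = 2*(-10*c^3 - 33*c^2 - 282*c - 431)/(c^6 + 12*c^5 + 33*c^4 - 56*c^3 - 165*c^2 + 300*c - 125)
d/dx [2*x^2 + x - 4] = 4*x + 1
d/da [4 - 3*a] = -3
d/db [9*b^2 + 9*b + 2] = 18*b + 9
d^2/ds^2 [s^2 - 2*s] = 2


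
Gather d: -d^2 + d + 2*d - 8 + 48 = -d^2 + 3*d + 40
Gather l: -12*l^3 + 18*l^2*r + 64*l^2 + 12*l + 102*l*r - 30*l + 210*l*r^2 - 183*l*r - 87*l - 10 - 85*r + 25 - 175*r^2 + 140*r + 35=-12*l^3 + l^2*(18*r + 64) + l*(210*r^2 - 81*r - 105) - 175*r^2 + 55*r + 50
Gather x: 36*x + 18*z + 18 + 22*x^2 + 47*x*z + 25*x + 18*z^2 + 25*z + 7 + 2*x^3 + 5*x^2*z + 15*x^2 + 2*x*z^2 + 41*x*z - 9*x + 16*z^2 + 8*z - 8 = 2*x^3 + x^2*(5*z + 37) + x*(2*z^2 + 88*z + 52) + 34*z^2 + 51*z + 17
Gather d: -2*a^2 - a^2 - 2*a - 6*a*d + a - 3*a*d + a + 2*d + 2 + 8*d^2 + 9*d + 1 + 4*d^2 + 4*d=-3*a^2 + 12*d^2 + d*(15 - 9*a) + 3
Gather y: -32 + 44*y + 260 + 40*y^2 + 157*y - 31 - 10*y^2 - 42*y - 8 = 30*y^2 + 159*y + 189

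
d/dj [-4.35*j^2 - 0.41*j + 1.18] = -8.7*j - 0.41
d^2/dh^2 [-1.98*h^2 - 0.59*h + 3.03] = -3.96000000000000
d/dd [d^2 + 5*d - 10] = 2*d + 5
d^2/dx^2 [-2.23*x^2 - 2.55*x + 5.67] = -4.46000000000000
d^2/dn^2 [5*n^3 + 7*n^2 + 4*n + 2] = 30*n + 14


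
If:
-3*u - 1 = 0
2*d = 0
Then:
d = 0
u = -1/3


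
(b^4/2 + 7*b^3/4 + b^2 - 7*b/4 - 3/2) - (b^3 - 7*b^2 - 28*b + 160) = b^4/2 + 3*b^3/4 + 8*b^2 + 105*b/4 - 323/2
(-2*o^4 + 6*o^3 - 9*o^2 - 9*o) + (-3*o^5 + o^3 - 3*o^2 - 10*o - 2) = -3*o^5 - 2*o^4 + 7*o^3 - 12*o^2 - 19*o - 2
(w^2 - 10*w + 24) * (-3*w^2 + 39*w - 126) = -3*w^4 + 69*w^3 - 588*w^2 + 2196*w - 3024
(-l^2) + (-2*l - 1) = -l^2 - 2*l - 1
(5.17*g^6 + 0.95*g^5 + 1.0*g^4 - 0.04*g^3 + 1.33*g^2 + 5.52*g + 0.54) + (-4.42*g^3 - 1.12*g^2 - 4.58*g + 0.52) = 5.17*g^6 + 0.95*g^5 + 1.0*g^4 - 4.46*g^3 + 0.21*g^2 + 0.94*g + 1.06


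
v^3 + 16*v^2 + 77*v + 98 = (v + 2)*(v + 7)^2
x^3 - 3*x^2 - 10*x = x*(x - 5)*(x + 2)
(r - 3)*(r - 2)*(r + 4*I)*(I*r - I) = I*r^4 - 4*r^3 - 6*I*r^3 + 24*r^2 + 11*I*r^2 - 44*r - 6*I*r + 24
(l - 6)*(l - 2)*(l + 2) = l^3 - 6*l^2 - 4*l + 24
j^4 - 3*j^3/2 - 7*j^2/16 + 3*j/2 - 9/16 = (j - 1)*(j - 3/4)^2*(j + 1)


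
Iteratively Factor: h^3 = (h)*(h^2) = h^2*(h)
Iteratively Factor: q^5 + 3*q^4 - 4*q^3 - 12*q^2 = (q + 2)*(q^4 + q^3 - 6*q^2) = q*(q + 2)*(q^3 + q^2 - 6*q) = q^2*(q + 2)*(q^2 + q - 6) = q^2*(q - 2)*(q + 2)*(q + 3)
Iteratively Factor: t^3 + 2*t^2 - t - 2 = (t + 1)*(t^2 + t - 2) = (t - 1)*(t + 1)*(t + 2)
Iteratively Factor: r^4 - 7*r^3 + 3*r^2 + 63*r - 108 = (r - 3)*(r^3 - 4*r^2 - 9*r + 36) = (r - 3)*(r + 3)*(r^2 - 7*r + 12) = (r - 3)^2*(r + 3)*(r - 4)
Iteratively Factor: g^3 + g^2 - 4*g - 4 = (g + 1)*(g^2 - 4) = (g + 1)*(g + 2)*(g - 2)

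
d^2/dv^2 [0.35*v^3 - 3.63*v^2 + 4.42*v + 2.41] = 2.1*v - 7.26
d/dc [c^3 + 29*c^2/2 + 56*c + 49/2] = 3*c^2 + 29*c + 56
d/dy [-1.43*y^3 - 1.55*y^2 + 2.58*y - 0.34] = -4.29*y^2 - 3.1*y + 2.58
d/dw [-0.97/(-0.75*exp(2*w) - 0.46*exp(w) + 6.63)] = (-1.455*exp(w) - 0.4462)*exp(w)/(0.75*exp(2*w) + 0.46*exp(w) - 6.63)^2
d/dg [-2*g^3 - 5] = -6*g^2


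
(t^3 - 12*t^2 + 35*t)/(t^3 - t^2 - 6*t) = (-t^2 + 12*t - 35)/(-t^2 + t + 6)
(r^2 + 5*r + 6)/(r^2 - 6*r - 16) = (r + 3)/(r - 8)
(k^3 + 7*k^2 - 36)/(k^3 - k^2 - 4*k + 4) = (k^2 + 9*k + 18)/(k^2 + k - 2)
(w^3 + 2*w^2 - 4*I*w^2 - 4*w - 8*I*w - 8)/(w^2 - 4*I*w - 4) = w + 2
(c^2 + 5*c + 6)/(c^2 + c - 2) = (c + 3)/(c - 1)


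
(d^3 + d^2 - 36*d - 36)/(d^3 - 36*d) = (d + 1)/d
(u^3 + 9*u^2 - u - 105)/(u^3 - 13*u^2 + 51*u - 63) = (u^2 + 12*u + 35)/(u^2 - 10*u + 21)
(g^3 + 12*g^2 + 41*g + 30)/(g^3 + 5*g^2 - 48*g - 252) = (g^2 + 6*g + 5)/(g^2 - g - 42)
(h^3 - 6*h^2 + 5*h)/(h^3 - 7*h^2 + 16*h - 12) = h*(h^2 - 6*h + 5)/(h^3 - 7*h^2 + 16*h - 12)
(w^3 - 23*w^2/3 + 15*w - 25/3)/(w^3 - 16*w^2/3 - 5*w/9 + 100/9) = 3*(w - 1)/(3*w + 4)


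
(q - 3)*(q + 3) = q^2 - 9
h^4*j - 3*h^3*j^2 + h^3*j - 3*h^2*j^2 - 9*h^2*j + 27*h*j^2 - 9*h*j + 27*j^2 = (h - 3)*(h + 3)*(h - 3*j)*(h*j + j)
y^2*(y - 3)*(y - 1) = y^4 - 4*y^3 + 3*y^2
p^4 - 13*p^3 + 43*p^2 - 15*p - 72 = (p - 8)*(p - 3)^2*(p + 1)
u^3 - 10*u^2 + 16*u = u*(u - 8)*(u - 2)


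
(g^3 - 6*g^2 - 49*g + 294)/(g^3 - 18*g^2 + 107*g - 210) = (g + 7)/(g - 5)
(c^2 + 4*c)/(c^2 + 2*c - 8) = c/(c - 2)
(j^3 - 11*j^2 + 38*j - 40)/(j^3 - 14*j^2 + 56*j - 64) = (j - 5)/(j - 8)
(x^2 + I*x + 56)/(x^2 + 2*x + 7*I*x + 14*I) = (x^2 + I*x + 56)/(x^2 + x*(2 + 7*I) + 14*I)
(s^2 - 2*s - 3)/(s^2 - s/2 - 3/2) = 2*(s - 3)/(2*s - 3)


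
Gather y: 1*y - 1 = y - 1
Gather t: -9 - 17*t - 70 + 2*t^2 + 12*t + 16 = 2*t^2 - 5*t - 63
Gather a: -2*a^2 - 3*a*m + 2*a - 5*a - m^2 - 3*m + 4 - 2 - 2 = -2*a^2 + a*(-3*m - 3) - m^2 - 3*m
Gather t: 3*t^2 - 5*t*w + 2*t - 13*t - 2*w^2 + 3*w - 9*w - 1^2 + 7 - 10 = 3*t^2 + t*(-5*w - 11) - 2*w^2 - 6*w - 4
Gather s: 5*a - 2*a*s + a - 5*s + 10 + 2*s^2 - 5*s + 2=6*a + 2*s^2 + s*(-2*a - 10) + 12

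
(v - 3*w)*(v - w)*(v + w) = v^3 - 3*v^2*w - v*w^2 + 3*w^3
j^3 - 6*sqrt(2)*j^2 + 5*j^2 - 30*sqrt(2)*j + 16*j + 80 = (j + 5)*(j - 4*sqrt(2))*(j - 2*sqrt(2))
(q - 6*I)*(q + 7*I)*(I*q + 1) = I*q^3 + 43*I*q + 42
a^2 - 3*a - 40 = (a - 8)*(a + 5)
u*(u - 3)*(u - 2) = u^3 - 5*u^2 + 6*u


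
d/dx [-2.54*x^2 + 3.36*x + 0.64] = 3.36 - 5.08*x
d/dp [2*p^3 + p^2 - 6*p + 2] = 6*p^2 + 2*p - 6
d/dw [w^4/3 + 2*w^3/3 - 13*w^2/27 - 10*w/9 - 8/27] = 4*w^3/3 + 2*w^2 - 26*w/27 - 10/9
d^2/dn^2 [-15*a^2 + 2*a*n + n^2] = 2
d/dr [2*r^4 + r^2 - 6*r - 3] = 8*r^3 + 2*r - 6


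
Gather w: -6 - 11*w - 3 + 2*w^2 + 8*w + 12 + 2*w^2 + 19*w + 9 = 4*w^2 + 16*w + 12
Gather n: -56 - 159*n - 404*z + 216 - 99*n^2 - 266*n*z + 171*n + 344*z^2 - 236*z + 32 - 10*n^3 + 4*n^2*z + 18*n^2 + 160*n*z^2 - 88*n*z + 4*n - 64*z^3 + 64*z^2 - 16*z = -10*n^3 + n^2*(4*z - 81) + n*(160*z^2 - 354*z + 16) - 64*z^3 + 408*z^2 - 656*z + 192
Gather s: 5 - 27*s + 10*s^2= 10*s^2 - 27*s + 5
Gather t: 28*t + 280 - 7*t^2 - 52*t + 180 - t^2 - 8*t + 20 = -8*t^2 - 32*t + 480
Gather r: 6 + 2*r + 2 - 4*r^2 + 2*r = -4*r^2 + 4*r + 8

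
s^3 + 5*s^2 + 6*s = s*(s + 2)*(s + 3)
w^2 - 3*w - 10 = (w - 5)*(w + 2)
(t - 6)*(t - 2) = t^2 - 8*t + 12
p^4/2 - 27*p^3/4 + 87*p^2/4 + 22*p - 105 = (p/2 + 1)*(p - 7)*(p - 6)*(p - 5/2)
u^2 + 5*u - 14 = (u - 2)*(u + 7)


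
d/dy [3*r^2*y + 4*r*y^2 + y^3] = 3*r^2 + 8*r*y + 3*y^2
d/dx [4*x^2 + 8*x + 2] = 8*x + 8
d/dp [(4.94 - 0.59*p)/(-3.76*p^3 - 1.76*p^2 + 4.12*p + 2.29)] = (-4.4368*p^3 + 54.6848*p^2 + 17.3888*p - 21.7039)/(14.1376*p^6 + 13.2352*p^5 - 27.8848*p^4 - 31.7232*p^3 + 8.9136*p^2 + 18.8696*p + 5.2441)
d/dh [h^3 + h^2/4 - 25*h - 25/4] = 3*h^2 + h/2 - 25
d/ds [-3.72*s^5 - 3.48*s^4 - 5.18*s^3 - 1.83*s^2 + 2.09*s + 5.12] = -18.6*s^4 - 13.92*s^3 - 15.54*s^2 - 3.66*s + 2.09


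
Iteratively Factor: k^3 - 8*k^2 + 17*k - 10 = (k - 5)*(k^2 - 3*k + 2) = (k - 5)*(k - 2)*(k - 1)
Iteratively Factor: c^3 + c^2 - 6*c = (c)*(c^2 + c - 6) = c*(c - 2)*(c + 3)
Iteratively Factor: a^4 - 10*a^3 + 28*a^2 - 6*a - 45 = (a - 3)*(a^3 - 7*a^2 + 7*a + 15) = (a - 3)^2*(a^2 - 4*a - 5) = (a - 3)^2*(a + 1)*(a - 5)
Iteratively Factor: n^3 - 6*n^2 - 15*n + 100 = (n - 5)*(n^2 - n - 20) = (n - 5)*(n + 4)*(n - 5)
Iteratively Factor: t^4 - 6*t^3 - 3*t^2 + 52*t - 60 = (t - 2)*(t^3 - 4*t^2 - 11*t + 30) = (t - 5)*(t - 2)*(t^2 + t - 6) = (t - 5)*(t - 2)*(t + 3)*(t - 2)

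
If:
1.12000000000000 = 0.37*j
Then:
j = 3.03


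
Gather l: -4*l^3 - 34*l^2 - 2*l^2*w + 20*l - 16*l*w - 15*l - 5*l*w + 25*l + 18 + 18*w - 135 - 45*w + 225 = -4*l^3 + l^2*(-2*w - 34) + l*(30 - 21*w) - 27*w + 108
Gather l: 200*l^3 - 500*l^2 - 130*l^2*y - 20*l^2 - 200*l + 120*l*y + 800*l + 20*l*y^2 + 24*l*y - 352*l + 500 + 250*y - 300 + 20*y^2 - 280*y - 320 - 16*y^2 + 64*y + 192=200*l^3 + l^2*(-130*y - 520) + l*(20*y^2 + 144*y + 248) + 4*y^2 + 34*y + 72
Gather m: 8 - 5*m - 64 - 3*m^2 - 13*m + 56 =-3*m^2 - 18*m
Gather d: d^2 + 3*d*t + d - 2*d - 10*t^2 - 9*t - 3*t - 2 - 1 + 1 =d^2 + d*(3*t - 1) - 10*t^2 - 12*t - 2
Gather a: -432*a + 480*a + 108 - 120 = 48*a - 12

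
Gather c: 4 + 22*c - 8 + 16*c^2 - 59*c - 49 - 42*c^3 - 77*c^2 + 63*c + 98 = -42*c^3 - 61*c^2 + 26*c + 45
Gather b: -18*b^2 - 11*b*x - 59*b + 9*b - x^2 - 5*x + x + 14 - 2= -18*b^2 + b*(-11*x - 50) - x^2 - 4*x + 12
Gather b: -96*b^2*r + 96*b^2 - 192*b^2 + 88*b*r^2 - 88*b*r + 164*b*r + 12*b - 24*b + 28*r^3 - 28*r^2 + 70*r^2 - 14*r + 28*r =b^2*(-96*r - 96) + b*(88*r^2 + 76*r - 12) + 28*r^3 + 42*r^2 + 14*r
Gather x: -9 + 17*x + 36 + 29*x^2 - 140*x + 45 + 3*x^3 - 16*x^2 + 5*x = 3*x^3 + 13*x^2 - 118*x + 72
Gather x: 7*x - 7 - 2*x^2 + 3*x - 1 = -2*x^2 + 10*x - 8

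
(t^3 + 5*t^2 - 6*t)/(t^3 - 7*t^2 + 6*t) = (t + 6)/(t - 6)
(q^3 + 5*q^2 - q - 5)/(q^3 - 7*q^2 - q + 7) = (q + 5)/(q - 7)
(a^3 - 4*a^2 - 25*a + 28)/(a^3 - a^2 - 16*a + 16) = (a - 7)/(a - 4)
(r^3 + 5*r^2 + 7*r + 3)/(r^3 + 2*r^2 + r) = (r + 3)/r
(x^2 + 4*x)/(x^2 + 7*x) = (x + 4)/(x + 7)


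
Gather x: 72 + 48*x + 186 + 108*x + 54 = 156*x + 312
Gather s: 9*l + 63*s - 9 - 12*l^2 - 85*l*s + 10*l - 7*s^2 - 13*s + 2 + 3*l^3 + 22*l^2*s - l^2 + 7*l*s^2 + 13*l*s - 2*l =3*l^3 - 13*l^2 + 17*l + s^2*(7*l - 7) + s*(22*l^2 - 72*l + 50) - 7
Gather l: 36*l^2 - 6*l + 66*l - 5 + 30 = 36*l^2 + 60*l + 25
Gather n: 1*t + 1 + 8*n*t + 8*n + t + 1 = n*(8*t + 8) + 2*t + 2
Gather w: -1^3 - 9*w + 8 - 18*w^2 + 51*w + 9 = -18*w^2 + 42*w + 16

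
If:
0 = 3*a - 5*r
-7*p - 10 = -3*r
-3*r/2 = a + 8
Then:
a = -80/19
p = -334/133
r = -48/19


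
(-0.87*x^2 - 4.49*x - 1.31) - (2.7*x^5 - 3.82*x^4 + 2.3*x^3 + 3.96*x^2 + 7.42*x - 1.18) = -2.7*x^5 + 3.82*x^4 - 2.3*x^3 - 4.83*x^2 - 11.91*x - 0.13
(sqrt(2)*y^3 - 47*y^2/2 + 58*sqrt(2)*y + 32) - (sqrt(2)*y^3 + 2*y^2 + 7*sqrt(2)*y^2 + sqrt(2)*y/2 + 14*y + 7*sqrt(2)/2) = -51*y^2/2 - 7*sqrt(2)*y^2 - 14*y + 115*sqrt(2)*y/2 - 7*sqrt(2)/2 + 32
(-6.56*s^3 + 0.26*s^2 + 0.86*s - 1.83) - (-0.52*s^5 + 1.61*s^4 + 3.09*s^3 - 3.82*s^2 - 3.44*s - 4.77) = 0.52*s^5 - 1.61*s^4 - 9.65*s^3 + 4.08*s^2 + 4.3*s + 2.94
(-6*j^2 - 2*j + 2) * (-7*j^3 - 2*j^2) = 42*j^5 + 26*j^4 - 10*j^3 - 4*j^2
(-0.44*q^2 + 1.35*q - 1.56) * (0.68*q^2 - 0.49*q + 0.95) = -0.2992*q^4 + 1.1336*q^3 - 2.1403*q^2 + 2.0469*q - 1.482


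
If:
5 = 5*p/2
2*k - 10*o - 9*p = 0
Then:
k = 5*o + 9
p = 2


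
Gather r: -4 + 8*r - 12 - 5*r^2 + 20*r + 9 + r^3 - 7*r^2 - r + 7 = r^3 - 12*r^2 + 27*r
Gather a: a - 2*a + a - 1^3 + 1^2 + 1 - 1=0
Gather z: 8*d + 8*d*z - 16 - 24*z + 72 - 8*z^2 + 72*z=8*d - 8*z^2 + z*(8*d + 48) + 56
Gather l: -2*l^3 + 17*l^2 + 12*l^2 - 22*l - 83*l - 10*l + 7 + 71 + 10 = -2*l^3 + 29*l^2 - 115*l + 88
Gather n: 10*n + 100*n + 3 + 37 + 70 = 110*n + 110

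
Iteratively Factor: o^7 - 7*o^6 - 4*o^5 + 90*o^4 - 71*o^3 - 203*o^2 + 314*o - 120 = (o + 2)*(o^6 - 9*o^5 + 14*o^4 + 62*o^3 - 195*o^2 + 187*o - 60) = (o - 1)*(o + 2)*(o^5 - 8*o^4 + 6*o^3 + 68*o^2 - 127*o + 60) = (o - 5)*(o - 1)*(o + 2)*(o^4 - 3*o^3 - 9*o^2 + 23*o - 12) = (o - 5)*(o - 1)^2*(o + 2)*(o^3 - 2*o^2 - 11*o + 12) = (o - 5)*(o - 1)^2*(o + 2)*(o + 3)*(o^2 - 5*o + 4) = (o - 5)*(o - 4)*(o - 1)^2*(o + 2)*(o + 3)*(o - 1)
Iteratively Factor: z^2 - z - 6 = (z + 2)*(z - 3)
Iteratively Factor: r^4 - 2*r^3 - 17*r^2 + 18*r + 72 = (r - 4)*(r^3 + 2*r^2 - 9*r - 18) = (r - 4)*(r + 3)*(r^2 - r - 6) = (r - 4)*(r + 2)*(r + 3)*(r - 3)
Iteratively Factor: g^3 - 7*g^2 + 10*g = (g)*(g^2 - 7*g + 10) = g*(g - 5)*(g - 2)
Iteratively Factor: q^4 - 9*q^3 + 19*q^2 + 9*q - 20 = (q - 5)*(q^3 - 4*q^2 - q + 4) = (q - 5)*(q - 4)*(q^2 - 1) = (q - 5)*(q - 4)*(q - 1)*(q + 1)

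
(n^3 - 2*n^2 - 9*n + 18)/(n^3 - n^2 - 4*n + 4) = (n^2 - 9)/(n^2 + n - 2)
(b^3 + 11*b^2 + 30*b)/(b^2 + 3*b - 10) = b*(b + 6)/(b - 2)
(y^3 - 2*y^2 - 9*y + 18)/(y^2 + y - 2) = (y^3 - 2*y^2 - 9*y + 18)/(y^2 + y - 2)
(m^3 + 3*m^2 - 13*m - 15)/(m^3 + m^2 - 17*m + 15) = (m + 1)/(m - 1)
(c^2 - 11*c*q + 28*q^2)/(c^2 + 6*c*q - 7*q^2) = (c^2 - 11*c*q + 28*q^2)/(c^2 + 6*c*q - 7*q^2)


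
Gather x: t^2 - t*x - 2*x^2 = t^2 - t*x - 2*x^2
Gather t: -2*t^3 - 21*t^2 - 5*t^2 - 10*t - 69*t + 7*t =-2*t^3 - 26*t^2 - 72*t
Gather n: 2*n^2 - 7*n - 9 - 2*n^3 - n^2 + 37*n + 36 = -2*n^3 + n^2 + 30*n + 27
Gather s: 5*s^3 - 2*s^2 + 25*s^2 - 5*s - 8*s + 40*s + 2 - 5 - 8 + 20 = 5*s^3 + 23*s^2 + 27*s + 9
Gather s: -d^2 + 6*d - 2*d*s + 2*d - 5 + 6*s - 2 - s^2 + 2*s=-d^2 + 8*d - s^2 + s*(8 - 2*d) - 7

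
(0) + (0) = 0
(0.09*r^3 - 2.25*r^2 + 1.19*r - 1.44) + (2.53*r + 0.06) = 0.09*r^3 - 2.25*r^2 + 3.72*r - 1.38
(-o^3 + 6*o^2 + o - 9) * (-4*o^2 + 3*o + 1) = 4*o^5 - 27*o^4 + 13*o^3 + 45*o^2 - 26*o - 9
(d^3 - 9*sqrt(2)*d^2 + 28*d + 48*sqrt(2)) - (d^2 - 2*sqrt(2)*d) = d^3 - 9*sqrt(2)*d^2 - d^2 + 2*sqrt(2)*d + 28*d + 48*sqrt(2)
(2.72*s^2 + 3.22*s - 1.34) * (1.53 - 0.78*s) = -2.1216*s^3 + 1.65*s^2 + 5.9718*s - 2.0502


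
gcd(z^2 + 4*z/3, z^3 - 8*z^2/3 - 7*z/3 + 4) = z + 4/3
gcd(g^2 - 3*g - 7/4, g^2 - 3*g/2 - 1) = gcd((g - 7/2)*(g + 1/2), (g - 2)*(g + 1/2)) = g + 1/2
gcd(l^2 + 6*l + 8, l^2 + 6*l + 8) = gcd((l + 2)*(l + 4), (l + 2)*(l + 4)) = l^2 + 6*l + 8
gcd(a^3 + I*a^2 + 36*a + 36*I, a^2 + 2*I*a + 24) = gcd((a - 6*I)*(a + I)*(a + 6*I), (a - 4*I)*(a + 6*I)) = a + 6*I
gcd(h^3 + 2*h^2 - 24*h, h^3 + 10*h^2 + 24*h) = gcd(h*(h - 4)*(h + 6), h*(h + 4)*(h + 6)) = h^2 + 6*h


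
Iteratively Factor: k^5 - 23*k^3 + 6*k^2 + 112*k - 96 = (k + 3)*(k^4 - 3*k^3 - 14*k^2 + 48*k - 32) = (k - 4)*(k + 3)*(k^3 + k^2 - 10*k + 8) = (k - 4)*(k - 2)*(k + 3)*(k^2 + 3*k - 4) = (k - 4)*(k - 2)*(k + 3)*(k + 4)*(k - 1)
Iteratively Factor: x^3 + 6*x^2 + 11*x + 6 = (x + 1)*(x^2 + 5*x + 6) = (x + 1)*(x + 3)*(x + 2)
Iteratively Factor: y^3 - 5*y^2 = (y - 5)*(y^2) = y*(y - 5)*(y)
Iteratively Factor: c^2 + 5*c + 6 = (c + 3)*(c + 2)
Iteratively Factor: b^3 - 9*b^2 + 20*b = (b - 4)*(b^2 - 5*b) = (b - 5)*(b - 4)*(b)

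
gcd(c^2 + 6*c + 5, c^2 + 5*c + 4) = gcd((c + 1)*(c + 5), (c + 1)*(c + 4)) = c + 1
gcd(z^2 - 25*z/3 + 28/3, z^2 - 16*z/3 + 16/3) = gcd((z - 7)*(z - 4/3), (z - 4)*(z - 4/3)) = z - 4/3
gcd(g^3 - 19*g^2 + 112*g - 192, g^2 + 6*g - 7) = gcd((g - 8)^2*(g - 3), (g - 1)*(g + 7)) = 1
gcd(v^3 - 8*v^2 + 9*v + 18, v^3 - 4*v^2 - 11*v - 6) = v^2 - 5*v - 6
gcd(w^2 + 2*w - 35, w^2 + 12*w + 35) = w + 7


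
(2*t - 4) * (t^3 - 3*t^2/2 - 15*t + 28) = 2*t^4 - 7*t^3 - 24*t^2 + 116*t - 112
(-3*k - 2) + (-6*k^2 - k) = -6*k^2 - 4*k - 2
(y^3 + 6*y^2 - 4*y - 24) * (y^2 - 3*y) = y^5 + 3*y^4 - 22*y^3 - 12*y^2 + 72*y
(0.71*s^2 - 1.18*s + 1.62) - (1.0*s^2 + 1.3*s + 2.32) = -0.29*s^2 - 2.48*s - 0.7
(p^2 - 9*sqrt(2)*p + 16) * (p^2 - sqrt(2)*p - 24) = p^4 - 10*sqrt(2)*p^3 + 10*p^2 + 200*sqrt(2)*p - 384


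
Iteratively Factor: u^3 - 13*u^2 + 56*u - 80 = (u - 5)*(u^2 - 8*u + 16) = (u - 5)*(u - 4)*(u - 4)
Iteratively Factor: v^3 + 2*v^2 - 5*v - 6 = (v + 1)*(v^2 + v - 6) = (v + 1)*(v + 3)*(v - 2)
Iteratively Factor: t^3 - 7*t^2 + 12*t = (t - 3)*(t^2 - 4*t) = (t - 4)*(t - 3)*(t)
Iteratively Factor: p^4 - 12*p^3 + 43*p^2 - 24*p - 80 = (p - 4)*(p^3 - 8*p^2 + 11*p + 20) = (p - 5)*(p - 4)*(p^2 - 3*p - 4) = (p - 5)*(p - 4)^2*(p + 1)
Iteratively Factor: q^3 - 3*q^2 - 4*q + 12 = (q - 2)*(q^2 - q - 6) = (q - 3)*(q - 2)*(q + 2)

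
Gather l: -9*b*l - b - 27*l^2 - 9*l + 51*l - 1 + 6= -b - 27*l^2 + l*(42 - 9*b) + 5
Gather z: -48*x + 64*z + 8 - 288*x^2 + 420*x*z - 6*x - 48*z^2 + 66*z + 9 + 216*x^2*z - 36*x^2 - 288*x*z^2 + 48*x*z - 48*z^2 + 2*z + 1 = -324*x^2 - 54*x + z^2*(-288*x - 96) + z*(216*x^2 + 468*x + 132) + 18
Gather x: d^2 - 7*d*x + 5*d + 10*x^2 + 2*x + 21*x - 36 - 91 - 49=d^2 + 5*d + 10*x^2 + x*(23 - 7*d) - 176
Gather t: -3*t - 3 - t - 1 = -4*t - 4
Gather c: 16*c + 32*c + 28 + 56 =48*c + 84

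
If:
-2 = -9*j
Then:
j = 2/9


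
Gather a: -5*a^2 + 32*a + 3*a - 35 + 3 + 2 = -5*a^2 + 35*a - 30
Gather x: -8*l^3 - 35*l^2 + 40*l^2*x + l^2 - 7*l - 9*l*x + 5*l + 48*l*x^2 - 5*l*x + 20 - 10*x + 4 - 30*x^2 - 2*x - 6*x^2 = -8*l^3 - 34*l^2 - 2*l + x^2*(48*l - 36) + x*(40*l^2 - 14*l - 12) + 24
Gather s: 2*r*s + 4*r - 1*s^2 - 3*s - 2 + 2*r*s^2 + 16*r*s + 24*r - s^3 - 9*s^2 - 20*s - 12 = 28*r - s^3 + s^2*(2*r - 10) + s*(18*r - 23) - 14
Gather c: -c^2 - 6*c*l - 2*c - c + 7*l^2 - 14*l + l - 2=-c^2 + c*(-6*l - 3) + 7*l^2 - 13*l - 2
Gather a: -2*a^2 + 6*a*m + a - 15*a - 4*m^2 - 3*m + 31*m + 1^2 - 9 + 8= -2*a^2 + a*(6*m - 14) - 4*m^2 + 28*m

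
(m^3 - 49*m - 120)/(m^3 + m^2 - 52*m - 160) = (m + 3)/(m + 4)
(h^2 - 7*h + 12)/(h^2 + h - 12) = (h - 4)/(h + 4)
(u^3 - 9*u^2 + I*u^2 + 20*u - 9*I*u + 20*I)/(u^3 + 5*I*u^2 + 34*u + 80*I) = (u^3 + u^2*(-9 + I) + u*(20 - 9*I) + 20*I)/(u^3 + 5*I*u^2 + 34*u + 80*I)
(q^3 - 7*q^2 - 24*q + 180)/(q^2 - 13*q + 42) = (q^2 - q - 30)/(q - 7)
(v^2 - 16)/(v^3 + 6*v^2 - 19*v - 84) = (v + 4)/(v^2 + 10*v + 21)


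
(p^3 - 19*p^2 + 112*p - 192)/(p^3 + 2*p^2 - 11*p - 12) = (p^2 - 16*p + 64)/(p^2 + 5*p + 4)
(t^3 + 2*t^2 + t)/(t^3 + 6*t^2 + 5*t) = (t + 1)/(t + 5)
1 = 1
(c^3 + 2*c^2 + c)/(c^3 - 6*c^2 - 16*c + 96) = c*(c^2 + 2*c + 1)/(c^3 - 6*c^2 - 16*c + 96)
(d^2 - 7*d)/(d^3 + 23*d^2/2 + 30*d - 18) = 2*d*(d - 7)/(2*d^3 + 23*d^2 + 60*d - 36)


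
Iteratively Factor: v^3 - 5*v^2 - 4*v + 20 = (v - 2)*(v^2 - 3*v - 10) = (v - 5)*(v - 2)*(v + 2)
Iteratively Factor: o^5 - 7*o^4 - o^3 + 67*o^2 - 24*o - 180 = (o - 3)*(o^4 - 4*o^3 - 13*o^2 + 28*o + 60) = (o - 3)*(o + 2)*(o^3 - 6*o^2 - o + 30) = (o - 5)*(o - 3)*(o + 2)*(o^2 - o - 6) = (o - 5)*(o - 3)^2*(o + 2)*(o + 2)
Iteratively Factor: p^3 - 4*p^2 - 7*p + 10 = (p - 5)*(p^2 + p - 2) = (p - 5)*(p + 2)*(p - 1)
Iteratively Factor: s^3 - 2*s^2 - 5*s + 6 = (s - 1)*(s^2 - s - 6) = (s - 3)*(s - 1)*(s + 2)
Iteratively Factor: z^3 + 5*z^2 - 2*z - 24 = (z - 2)*(z^2 + 7*z + 12) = (z - 2)*(z + 3)*(z + 4)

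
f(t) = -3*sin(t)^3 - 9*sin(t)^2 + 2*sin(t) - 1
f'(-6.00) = -3.58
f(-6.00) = -1.21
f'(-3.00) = -4.32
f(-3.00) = -1.45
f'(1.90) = 7.47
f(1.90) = -9.71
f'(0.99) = -10.61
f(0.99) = -7.37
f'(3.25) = -3.82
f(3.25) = -1.32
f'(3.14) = -1.97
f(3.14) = -1.00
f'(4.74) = 0.30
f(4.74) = -9.00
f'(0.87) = -10.97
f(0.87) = -6.07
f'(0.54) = -8.26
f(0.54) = -2.76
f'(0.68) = -10.01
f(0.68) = -4.05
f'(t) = -9*sin(t)^2*cos(t) - 18*sin(t)*cos(t) + 2*cos(t)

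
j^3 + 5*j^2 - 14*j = j*(j - 2)*(j + 7)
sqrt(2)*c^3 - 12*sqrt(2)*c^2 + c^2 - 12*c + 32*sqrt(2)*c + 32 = (c - 8)*(c - 4)*(sqrt(2)*c + 1)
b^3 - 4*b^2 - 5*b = b*(b - 5)*(b + 1)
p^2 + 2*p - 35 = (p - 5)*(p + 7)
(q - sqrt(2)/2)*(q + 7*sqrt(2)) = q^2 + 13*sqrt(2)*q/2 - 7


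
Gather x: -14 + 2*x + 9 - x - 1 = x - 6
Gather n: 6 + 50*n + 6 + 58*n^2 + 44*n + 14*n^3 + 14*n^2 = 14*n^3 + 72*n^2 + 94*n + 12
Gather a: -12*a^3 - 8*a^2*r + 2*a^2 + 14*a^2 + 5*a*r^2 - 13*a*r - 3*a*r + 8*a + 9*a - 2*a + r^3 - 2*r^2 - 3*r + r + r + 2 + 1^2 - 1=-12*a^3 + a^2*(16 - 8*r) + a*(5*r^2 - 16*r + 15) + r^3 - 2*r^2 - r + 2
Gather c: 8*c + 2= 8*c + 2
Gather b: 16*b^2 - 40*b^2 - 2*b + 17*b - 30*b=-24*b^2 - 15*b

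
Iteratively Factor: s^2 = (s)*(s)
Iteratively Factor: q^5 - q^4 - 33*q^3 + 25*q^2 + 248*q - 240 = (q - 3)*(q^4 + 2*q^3 - 27*q^2 - 56*q + 80) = (q - 3)*(q - 1)*(q^3 + 3*q^2 - 24*q - 80) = (q - 3)*(q - 1)*(q + 4)*(q^2 - q - 20) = (q - 3)*(q - 1)*(q + 4)^2*(q - 5)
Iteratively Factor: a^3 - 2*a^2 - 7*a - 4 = (a + 1)*(a^2 - 3*a - 4) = (a + 1)^2*(a - 4)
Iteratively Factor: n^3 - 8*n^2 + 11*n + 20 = (n + 1)*(n^2 - 9*n + 20) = (n - 5)*(n + 1)*(n - 4)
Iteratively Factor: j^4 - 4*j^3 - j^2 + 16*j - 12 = (j - 3)*(j^3 - j^2 - 4*j + 4) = (j - 3)*(j - 1)*(j^2 - 4) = (j - 3)*(j - 1)*(j + 2)*(j - 2)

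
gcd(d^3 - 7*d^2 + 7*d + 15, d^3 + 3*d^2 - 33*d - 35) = d^2 - 4*d - 5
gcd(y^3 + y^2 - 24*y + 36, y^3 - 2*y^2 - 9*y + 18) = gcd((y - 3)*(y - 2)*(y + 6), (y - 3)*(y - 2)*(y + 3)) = y^2 - 5*y + 6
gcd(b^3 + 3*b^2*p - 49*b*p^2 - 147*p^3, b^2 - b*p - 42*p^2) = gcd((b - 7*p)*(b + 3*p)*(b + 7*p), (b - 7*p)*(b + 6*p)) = -b + 7*p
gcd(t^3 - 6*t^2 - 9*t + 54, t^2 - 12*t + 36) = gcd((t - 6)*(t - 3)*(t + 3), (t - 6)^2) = t - 6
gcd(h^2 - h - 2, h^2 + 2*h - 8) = h - 2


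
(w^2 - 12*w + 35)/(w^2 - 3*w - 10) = (w - 7)/(w + 2)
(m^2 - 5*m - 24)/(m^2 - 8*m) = (m + 3)/m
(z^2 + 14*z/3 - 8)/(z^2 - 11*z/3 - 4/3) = (-3*z^2 - 14*z + 24)/(-3*z^2 + 11*z + 4)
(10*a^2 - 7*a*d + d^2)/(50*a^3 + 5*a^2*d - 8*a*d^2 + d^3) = (2*a - d)/(10*a^2 + 3*a*d - d^2)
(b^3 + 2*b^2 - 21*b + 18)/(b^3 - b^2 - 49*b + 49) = (b^2 + 3*b - 18)/(b^2 - 49)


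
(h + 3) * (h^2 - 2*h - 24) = h^3 + h^2 - 30*h - 72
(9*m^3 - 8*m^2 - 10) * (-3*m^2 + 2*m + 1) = -27*m^5 + 42*m^4 - 7*m^3 + 22*m^2 - 20*m - 10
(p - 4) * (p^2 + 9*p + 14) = p^3 + 5*p^2 - 22*p - 56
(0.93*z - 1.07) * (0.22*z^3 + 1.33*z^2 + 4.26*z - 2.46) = 0.2046*z^4 + 1.0015*z^3 + 2.5387*z^2 - 6.846*z + 2.6322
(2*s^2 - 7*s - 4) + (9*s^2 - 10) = 11*s^2 - 7*s - 14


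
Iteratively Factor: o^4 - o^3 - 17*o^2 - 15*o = (o + 3)*(o^3 - 4*o^2 - 5*o) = o*(o + 3)*(o^2 - 4*o - 5) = o*(o - 5)*(o + 3)*(o + 1)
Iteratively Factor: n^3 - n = (n + 1)*(n^2 - n) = n*(n + 1)*(n - 1)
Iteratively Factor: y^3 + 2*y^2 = (y + 2)*(y^2) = y*(y + 2)*(y)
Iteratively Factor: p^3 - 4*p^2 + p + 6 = (p + 1)*(p^2 - 5*p + 6) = (p - 3)*(p + 1)*(p - 2)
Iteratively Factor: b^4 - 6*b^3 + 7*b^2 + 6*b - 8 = (b - 4)*(b^3 - 2*b^2 - b + 2) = (b - 4)*(b - 1)*(b^2 - b - 2) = (b - 4)*(b - 1)*(b + 1)*(b - 2)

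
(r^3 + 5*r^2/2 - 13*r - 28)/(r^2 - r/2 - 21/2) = (r^2 + 6*r + 8)/(r + 3)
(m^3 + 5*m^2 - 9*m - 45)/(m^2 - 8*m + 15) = (m^2 + 8*m + 15)/(m - 5)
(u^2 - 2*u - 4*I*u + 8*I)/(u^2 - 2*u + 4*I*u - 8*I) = (u - 4*I)/(u + 4*I)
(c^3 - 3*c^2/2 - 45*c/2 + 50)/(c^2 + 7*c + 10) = (c^2 - 13*c/2 + 10)/(c + 2)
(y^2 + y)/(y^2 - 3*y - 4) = y/(y - 4)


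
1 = 1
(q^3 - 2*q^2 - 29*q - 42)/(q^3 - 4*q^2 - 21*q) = (q + 2)/q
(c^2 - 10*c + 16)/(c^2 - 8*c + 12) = (c - 8)/(c - 6)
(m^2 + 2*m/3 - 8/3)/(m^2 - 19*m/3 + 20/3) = (m + 2)/(m - 5)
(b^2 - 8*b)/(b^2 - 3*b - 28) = b*(8 - b)/(-b^2 + 3*b + 28)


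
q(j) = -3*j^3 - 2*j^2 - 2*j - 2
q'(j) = -9*j^2 - 4*j - 2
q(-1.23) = 3.02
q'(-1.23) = -10.70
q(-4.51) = 241.54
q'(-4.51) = -167.02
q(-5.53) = 455.24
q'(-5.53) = -255.11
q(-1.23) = 3.02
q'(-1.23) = -10.70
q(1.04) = -9.62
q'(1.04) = -15.89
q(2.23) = -49.67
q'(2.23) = -55.68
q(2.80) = -89.14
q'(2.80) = -83.76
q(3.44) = -154.67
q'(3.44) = -122.26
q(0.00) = -2.00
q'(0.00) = -2.00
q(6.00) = -734.00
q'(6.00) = -350.00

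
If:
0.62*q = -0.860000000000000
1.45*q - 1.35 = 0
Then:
No Solution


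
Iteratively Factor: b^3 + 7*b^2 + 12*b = (b + 3)*(b^2 + 4*b) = b*(b + 3)*(b + 4)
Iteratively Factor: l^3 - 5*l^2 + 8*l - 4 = (l - 1)*(l^2 - 4*l + 4) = (l - 2)*(l - 1)*(l - 2)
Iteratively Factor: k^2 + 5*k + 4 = (k + 1)*(k + 4)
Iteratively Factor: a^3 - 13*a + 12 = (a - 1)*(a^2 + a - 12) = (a - 3)*(a - 1)*(a + 4)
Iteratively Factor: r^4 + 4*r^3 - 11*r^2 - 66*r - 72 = (r + 2)*(r^3 + 2*r^2 - 15*r - 36) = (r + 2)*(r + 3)*(r^2 - r - 12) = (r - 4)*(r + 2)*(r + 3)*(r + 3)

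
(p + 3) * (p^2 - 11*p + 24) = p^3 - 8*p^2 - 9*p + 72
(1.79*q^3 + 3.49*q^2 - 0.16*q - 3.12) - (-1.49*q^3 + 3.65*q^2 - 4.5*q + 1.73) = 3.28*q^3 - 0.16*q^2 + 4.34*q - 4.85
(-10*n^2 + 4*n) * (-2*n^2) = 20*n^4 - 8*n^3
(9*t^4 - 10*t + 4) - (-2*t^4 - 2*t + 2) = 11*t^4 - 8*t + 2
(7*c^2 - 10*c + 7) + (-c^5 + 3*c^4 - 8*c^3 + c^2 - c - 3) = -c^5 + 3*c^4 - 8*c^3 + 8*c^2 - 11*c + 4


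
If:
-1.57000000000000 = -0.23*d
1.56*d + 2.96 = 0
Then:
No Solution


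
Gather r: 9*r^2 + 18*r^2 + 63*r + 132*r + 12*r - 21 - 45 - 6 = 27*r^2 + 207*r - 72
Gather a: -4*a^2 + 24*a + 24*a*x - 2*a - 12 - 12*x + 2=-4*a^2 + a*(24*x + 22) - 12*x - 10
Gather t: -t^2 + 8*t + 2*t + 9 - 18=-t^2 + 10*t - 9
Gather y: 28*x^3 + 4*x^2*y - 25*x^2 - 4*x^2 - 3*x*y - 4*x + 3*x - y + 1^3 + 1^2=28*x^3 - 29*x^2 - x + y*(4*x^2 - 3*x - 1) + 2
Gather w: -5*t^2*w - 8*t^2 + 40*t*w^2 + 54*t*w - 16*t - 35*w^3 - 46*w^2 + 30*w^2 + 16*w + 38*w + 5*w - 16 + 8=-8*t^2 - 16*t - 35*w^3 + w^2*(40*t - 16) + w*(-5*t^2 + 54*t + 59) - 8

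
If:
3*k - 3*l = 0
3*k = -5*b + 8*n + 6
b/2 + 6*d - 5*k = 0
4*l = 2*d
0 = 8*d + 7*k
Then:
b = 0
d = 0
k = 0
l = 0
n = -3/4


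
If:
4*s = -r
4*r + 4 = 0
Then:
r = -1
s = 1/4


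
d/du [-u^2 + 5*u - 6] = 5 - 2*u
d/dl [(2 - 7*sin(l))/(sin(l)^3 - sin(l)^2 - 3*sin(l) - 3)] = (14*sin(l)^3 - 13*sin(l)^2 + 4*sin(l) + 27)*cos(l)/(sin(l)^3 - sin(l)^2 - 3*sin(l) - 3)^2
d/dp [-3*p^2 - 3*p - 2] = -6*p - 3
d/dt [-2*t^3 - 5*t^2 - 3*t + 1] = -6*t^2 - 10*t - 3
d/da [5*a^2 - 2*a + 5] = 10*a - 2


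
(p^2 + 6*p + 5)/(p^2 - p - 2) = (p + 5)/(p - 2)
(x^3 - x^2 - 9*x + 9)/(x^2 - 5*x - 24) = (x^2 - 4*x + 3)/(x - 8)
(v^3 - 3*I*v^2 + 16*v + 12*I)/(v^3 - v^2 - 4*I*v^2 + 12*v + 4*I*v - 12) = (v + I)/(v - 1)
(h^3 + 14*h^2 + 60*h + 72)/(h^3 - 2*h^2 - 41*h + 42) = (h^2 + 8*h + 12)/(h^2 - 8*h + 7)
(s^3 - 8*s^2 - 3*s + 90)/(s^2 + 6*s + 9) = (s^2 - 11*s + 30)/(s + 3)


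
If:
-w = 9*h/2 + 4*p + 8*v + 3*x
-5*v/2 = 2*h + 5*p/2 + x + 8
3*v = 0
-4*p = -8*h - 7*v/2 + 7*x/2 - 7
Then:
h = 19*x/112 - 99/56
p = -15*x/28 - 25/14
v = 0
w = 1691/112 - 363*x/224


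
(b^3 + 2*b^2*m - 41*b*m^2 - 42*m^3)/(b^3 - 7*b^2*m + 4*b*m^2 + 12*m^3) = (b + 7*m)/(b - 2*m)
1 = 1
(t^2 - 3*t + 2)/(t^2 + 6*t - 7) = (t - 2)/(t + 7)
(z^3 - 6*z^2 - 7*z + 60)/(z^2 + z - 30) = (z^2 - z - 12)/(z + 6)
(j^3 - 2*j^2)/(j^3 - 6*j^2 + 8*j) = j/(j - 4)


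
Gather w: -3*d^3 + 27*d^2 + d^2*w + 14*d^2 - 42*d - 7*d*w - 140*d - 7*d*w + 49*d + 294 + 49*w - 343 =-3*d^3 + 41*d^2 - 133*d + w*(d^2 - 14*d + 49) - 49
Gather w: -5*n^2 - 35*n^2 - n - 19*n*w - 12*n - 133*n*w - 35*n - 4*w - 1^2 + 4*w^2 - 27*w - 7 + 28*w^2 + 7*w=-40*n^2 - 48*n + 32*w^2 + w*(-152*n - 24) - 8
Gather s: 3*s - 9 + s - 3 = 4*s - 12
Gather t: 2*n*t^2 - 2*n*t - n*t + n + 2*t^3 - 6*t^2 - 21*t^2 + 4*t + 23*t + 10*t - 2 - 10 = n + 2*t^3 + t^2*(2*n - 27) + t*(37 - 3*n) - 12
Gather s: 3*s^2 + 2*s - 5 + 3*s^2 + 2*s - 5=6*s^2 + 4*s - 10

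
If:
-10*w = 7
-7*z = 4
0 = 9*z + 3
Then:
No Solution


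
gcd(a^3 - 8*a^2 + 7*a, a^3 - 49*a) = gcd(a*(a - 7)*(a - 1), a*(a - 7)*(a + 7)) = a^2 - 7*a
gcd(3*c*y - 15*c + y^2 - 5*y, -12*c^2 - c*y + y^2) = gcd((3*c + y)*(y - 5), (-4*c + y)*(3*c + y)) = 3*c + y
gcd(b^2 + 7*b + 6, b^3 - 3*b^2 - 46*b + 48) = b + 6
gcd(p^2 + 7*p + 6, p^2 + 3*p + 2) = p + 1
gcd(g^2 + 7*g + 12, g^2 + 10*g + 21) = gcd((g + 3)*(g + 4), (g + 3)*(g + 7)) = g + 3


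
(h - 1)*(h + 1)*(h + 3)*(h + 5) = h^4 + 8*h^3 + 14*h^2 - 8*h - 15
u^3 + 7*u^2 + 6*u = u*(u + 1)*(u + 6)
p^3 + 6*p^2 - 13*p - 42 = (p - 3)*(p + 2)*(p + 7)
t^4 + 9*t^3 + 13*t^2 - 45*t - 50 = (t - 2)*(t + 1)*(t + 5)^2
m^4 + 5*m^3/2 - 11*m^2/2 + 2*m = m*(m - 1)*(m - 1/2)*(m + 4)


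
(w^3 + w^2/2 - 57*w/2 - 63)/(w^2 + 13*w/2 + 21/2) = w - 6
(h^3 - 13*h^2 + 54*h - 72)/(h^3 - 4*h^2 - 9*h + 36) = (h - 6)/(h + 3)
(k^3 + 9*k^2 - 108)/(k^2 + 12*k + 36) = k - 3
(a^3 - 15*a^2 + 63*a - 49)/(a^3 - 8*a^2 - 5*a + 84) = (a^2 - 8*a + 7)/(a^2 - a - 12)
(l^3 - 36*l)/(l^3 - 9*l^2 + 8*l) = (l^2 - 36)/(l^2 - 9*l + 8)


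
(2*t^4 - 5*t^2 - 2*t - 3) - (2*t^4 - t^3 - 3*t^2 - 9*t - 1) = t^3 - 2*t^2 + 7*t - 2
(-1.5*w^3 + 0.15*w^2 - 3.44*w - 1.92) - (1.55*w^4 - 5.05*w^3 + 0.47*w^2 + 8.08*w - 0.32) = -1.55*w^4 + 3.55*w^3 - 0.32*w^2 - 11.52*w - 1.6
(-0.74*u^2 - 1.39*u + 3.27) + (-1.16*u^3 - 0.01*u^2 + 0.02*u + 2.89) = -1.16*u^3 - 0.75*u^2 - 1.37*u + 6.16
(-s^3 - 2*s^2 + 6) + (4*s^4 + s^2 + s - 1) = 4*s^4 - s^3 - s^2 + s + 5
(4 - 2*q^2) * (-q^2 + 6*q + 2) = 2*q^4 - 12*q^3 - 8*q^2 + 24*q + 8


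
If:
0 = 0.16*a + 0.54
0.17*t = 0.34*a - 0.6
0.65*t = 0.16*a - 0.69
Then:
No Solution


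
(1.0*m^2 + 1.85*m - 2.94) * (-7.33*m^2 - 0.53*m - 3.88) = -7.33*m^4 - 14.0905*m^3 + 16.6897*m^2 - 5.6198*m + 11.4072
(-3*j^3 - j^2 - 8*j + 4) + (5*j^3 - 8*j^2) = 2*j^3 - 9*j^2 - 8*j + 4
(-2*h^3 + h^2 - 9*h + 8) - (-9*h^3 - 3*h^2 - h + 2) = 7*h^3 + 4*h^2 - 8*h + 6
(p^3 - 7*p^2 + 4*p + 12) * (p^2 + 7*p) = p^5 - 45*p^3 + 40*p^2 + 84*p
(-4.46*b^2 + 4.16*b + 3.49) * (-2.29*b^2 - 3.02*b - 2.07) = 10.2134*b^4 + 3.9428*b^3 - 11.3231*b^2 - 19.151*b - 7.2243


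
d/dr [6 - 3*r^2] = -6*r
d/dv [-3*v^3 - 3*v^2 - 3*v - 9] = -9*v^2 - 6*v - 3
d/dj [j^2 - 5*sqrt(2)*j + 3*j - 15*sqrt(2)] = 2*j - 5*sqrt(2) + 3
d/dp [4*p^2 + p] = 8*p + 1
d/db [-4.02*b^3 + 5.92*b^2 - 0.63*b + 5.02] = -12.06*b^2 + 11.84*b - 0.63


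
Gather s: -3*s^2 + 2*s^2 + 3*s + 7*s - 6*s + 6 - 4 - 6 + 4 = -s^2 + 4*s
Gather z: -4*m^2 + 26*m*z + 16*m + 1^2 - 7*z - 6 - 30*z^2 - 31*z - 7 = -4*m^2 + 16*m - 30*z^2 + z*(26*m - 38) - 12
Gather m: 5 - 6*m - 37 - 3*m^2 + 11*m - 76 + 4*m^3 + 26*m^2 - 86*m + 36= 4*m^3 + 23*m^2 - 81*m - 72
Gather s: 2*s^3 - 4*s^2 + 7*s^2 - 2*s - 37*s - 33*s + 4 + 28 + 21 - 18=2*s^3 + 3*s^2 - 72*s + 35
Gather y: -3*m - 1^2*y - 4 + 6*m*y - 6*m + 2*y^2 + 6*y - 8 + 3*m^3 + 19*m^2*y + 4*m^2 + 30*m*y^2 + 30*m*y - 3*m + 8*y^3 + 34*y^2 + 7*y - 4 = 3*m^3 + 4*m^2 - 12*m + 8*y^3 + y^2*(30*m + 36) + y*(19*m^2 + 36*m + 12) - 16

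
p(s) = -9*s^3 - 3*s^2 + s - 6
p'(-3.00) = -224.00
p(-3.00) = 207.00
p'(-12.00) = -3815.00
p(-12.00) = 15102.00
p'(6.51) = -1182.32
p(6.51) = -2609.68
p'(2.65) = -204.51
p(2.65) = -191.90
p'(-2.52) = -155.34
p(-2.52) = 116.46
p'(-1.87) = -82.20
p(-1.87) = 40.49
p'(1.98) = -116.73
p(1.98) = -85.64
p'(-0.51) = -2.96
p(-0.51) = -6.10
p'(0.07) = 0.45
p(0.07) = -5.95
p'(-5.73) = -851.11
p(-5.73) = 1582.96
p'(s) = -27*s^2 - 6*s + 1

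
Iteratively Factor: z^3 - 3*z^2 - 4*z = (z + 1)*(z^2 - 4*z) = (z - 4)*(z + 1)*(z)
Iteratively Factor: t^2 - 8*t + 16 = (t - 4)*(t - 4)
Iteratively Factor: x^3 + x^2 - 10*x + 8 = (x - 1)*(x^2 + 2*x - 8) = (x - 2)*(x - 1)*(x + 4)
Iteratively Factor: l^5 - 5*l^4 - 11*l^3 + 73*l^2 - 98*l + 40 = (l - 2)*(l^4 - 3*l^3 - 17*l^2 + 39*l - 20) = (l - 2)*(l + 4)*(l^3 - 7*l^2 + 11*l - 5) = (l - 2)*(l - 1)*(l + 4)*(l^2 - 6*l + 5) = (l - 5)*(l - 2)*(l - 1)*(l + 4)*(l - 1)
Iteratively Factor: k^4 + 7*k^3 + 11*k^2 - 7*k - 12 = (k + 1)*(k^3 + 6*k^2 + 5*k - 12) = (k + 1)*(k + 3)*(k^2 + 3*k - 4) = (k + 1)*(k + 3)*(k + 4)*(k - 1)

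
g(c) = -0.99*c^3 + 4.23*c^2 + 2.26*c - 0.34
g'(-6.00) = -155.42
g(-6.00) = 352.22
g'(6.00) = -53.90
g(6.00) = -48.34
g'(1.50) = 8.27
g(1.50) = 9.23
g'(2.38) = 5.57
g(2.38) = 15.65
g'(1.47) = 8.28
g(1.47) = 8.98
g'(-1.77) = -22.02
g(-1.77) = 14.40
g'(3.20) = -1.08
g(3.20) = 17.77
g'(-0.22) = 0.26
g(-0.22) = -0.62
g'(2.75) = 3.06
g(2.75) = 17.28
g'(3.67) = -6.69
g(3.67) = 15.99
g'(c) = -2.97*c^2 + 8.46*c + 2.26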